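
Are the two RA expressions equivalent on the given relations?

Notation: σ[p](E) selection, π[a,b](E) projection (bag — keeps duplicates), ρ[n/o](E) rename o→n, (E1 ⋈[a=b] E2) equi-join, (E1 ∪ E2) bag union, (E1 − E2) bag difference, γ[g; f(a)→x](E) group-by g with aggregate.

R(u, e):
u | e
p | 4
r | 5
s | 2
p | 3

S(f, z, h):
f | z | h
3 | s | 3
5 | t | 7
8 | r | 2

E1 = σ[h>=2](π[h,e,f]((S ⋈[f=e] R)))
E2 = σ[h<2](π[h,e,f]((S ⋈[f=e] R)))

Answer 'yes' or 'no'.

E1 row counts bottom-up:
  S → 3
  R → 4
  (S ⋈[f=e] R) → 2
  π[h,e,f]((S ⋈[f=e] R)) → 2
  σ[h>=2](π[h,e,f]((S ⋈[f=e] R))) → 2
E2 row counts bottom-up:
  S → 3
  R → 4
  (S ⋈[f=e] R) → 2
  π[h,e,f]((S ⋈[f=e] R)) → 2
  σ[h<2](π[h,e,f]((S ⋈[f=e] R))) → 0

E1 result:
h | e | f
3 | 3 | 3
7 | 5 | 5
E2 result:
h | e | f
(0 rows)
Witness: (7, 5, 5) appears 1× in E1 but 0× in E2.

no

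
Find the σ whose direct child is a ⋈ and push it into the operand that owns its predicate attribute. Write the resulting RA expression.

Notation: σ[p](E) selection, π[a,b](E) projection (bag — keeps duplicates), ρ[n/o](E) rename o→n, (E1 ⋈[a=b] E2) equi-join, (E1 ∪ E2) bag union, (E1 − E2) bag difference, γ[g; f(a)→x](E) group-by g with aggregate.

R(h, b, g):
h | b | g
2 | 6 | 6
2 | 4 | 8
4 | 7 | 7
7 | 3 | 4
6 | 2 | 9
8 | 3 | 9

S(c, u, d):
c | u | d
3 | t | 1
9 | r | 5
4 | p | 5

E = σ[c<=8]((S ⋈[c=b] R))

σ filters on c, owned by the left side.
E' = (σ[c<=8](S) ⋈[c=b] R)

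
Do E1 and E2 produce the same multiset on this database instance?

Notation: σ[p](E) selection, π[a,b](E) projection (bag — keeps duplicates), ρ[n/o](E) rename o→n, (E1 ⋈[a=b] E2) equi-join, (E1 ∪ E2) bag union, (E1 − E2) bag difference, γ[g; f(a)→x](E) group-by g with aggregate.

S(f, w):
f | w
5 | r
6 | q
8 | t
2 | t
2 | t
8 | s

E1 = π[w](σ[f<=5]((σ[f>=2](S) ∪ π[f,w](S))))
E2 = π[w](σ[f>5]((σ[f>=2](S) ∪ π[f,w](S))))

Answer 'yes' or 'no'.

E1 subexpression sizes:
  S → 6
  σ[f>=2](S) → 6
  S → 6
  π[f,w](S) → 6
  (σ[f>=2](S) ∪ π[f,w](S)) → 12
  σ[f<=5]((σ[f>=2](S) ∪ π[f,w](S))) → 6
  π[w](σ[f<=5]((σ[f>=2](S) ∪ π[f,w](S)))) → 6
E2 subexpression sizes:
  S → 6
  σ[f>=2](S) → 6
  S → 6
  π[f,w](S) → 6
  (σ[f>=2](S) ∪ π[f,w](S)) → 12
  σ[f>5]((σ[f>=2](S) ∪ π[f,w](S))) → 6
  π[w](σ[f>5]((σ[f>=2](S) ∪ π[f,w](S)))) → 6

E1 result:
w
r
r
t
t
t
t
E2 result:
w
q
q
s
s
t
t
Witness: ('q',) appears 0× in E1 but 2× in E2.

no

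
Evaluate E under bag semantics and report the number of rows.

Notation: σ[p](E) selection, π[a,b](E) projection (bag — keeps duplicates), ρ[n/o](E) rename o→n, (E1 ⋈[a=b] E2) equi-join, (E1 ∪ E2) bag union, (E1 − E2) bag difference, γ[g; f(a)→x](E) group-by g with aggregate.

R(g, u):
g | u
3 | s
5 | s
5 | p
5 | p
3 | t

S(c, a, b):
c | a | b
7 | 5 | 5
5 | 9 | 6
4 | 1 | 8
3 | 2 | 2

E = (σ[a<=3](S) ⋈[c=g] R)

Stepwise |·|:
  S → 4
  σ[a<=3](S) → 2
  R → 5
  (σ[a<=3](S) ⋈[c=g] R) → 2

|E| = 2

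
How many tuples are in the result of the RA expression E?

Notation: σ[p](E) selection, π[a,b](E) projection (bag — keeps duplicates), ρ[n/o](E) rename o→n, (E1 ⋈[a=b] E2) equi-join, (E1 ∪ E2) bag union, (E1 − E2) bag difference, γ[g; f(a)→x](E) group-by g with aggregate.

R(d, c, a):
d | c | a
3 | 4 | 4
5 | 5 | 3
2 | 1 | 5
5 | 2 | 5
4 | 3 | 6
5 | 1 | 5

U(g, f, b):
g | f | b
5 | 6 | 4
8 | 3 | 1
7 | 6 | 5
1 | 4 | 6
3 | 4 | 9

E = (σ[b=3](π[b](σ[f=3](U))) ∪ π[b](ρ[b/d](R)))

Per-node cardinality:
  U → 5
  σ[f=3](U) → 1
  π[b](σ[f=3](U)) → 1
  σ[b=3](π[b](σ[f=3](U))) → 0
  R → 6
  ρ[b/d](R) → 6
  π[b](ρ[b/d](R)) → 6
  (σ[b=3](π[b](σ[f=3](U))) ∪ π[b](ρ[b/d](R))) → 6

|E| = 6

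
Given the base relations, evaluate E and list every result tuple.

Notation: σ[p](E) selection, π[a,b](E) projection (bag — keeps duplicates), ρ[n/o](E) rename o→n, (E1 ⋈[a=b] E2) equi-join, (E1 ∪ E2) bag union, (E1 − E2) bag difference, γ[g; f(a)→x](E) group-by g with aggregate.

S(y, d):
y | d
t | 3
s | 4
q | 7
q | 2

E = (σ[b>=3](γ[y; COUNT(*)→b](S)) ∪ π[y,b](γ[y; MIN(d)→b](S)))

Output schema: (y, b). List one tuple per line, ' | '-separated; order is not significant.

Stepwise |·|:
  S → 4
  γ[y; COUNT(*)→b](S) → 3
  σ[b>=3](γ[y; COUNT(*)→b](S)) → 0
  S → 4
  γ[y; MIN(d)→b](S) → 3
  π[y,b](γ[y; MIN(d)→b](S)) → 3
  (σ[b>=3](γ[y; COUNT(*)→b](S)) ∪ π[y,b](γ[y; MIN(d)→b](S))) → 3

== RESULT ==
y | b
q | 2
s | 4
t | 3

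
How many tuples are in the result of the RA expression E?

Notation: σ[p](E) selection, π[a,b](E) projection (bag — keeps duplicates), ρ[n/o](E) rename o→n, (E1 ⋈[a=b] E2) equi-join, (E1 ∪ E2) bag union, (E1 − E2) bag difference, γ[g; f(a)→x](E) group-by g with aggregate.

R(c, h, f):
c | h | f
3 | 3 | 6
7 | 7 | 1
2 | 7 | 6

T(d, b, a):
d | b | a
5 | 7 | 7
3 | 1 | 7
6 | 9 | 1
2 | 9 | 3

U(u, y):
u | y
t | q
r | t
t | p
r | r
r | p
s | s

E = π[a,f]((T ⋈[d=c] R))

Subexpression sizes:
  T → 4
  R → 3
  (T ⋈[d=c] R) → 2
  π[a,f]((T ⋈[d=c] R)) → 2

|E| = 2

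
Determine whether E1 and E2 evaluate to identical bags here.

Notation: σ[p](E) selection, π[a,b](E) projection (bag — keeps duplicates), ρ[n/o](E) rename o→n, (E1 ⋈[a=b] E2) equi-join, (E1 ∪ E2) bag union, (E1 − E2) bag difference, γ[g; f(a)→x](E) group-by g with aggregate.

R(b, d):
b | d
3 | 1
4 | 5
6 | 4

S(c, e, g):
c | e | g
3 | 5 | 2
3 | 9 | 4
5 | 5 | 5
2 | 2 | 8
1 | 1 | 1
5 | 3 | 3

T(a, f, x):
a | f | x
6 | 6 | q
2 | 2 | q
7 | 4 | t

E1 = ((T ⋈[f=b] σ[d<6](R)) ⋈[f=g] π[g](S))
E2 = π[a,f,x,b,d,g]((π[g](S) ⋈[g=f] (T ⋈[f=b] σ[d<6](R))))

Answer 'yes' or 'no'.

E1 per-node cardinality:
  T → 3
  R → 3
  σ[d<6](R) → 3
  (T ⋈[f=b] σ[d<6](R)) → 2
  S → 6
  π[g](S) → 6
  ((T ⋈[f=b] σ[d<6](R)) ⋈[f=g] π[g](S)) → 1
E2 per-node cardinality:
  S → 6
  π[g](S) → 6
  T → 3
  R → 3
  σ[d<6](R) → 3
  (T ⋈[f=b] σ[d<6](R)) → 2
  (π[g](S) ⋈[g=f] (T ⋈[f=b] σ[d<6](R))) → 1
  π[a,f,x,b,d,g]((π[g](S) ⋈[g=f] (T ⋈[f=b] σ[d<6](R)))) → 1

E1 and E2 produce the same multiset:
a | f | x | b | d | g
7 | 4 | t | 4 | 5 | 4

yes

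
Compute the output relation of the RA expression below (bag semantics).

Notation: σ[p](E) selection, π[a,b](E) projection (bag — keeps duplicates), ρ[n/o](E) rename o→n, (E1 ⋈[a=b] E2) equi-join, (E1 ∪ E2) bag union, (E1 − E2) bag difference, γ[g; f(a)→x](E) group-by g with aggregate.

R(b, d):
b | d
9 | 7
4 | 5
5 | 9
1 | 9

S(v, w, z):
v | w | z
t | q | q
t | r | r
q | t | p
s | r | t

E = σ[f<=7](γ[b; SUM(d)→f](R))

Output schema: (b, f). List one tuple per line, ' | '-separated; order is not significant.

Per-node cardinality:
  R → 4
  γ[b; SUM(d)→f](R) → 4
  σ[f<=7](γ[b; SUM(d)→f](R)) → 2

== RESULT ==
b | f
4 | 5
9 | 7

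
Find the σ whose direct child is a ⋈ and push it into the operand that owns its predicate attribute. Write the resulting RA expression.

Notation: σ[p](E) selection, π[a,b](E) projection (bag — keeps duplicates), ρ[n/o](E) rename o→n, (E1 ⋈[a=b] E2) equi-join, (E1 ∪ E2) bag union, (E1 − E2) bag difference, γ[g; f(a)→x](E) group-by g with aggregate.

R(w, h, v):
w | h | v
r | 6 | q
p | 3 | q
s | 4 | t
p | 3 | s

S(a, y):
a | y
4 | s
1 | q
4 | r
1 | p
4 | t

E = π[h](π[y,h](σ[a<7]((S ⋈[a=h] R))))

σ filters on a, owned by the left side.
E' = π[h](π[y,h]((σ[a<7](S) ⋈[a=h] R)))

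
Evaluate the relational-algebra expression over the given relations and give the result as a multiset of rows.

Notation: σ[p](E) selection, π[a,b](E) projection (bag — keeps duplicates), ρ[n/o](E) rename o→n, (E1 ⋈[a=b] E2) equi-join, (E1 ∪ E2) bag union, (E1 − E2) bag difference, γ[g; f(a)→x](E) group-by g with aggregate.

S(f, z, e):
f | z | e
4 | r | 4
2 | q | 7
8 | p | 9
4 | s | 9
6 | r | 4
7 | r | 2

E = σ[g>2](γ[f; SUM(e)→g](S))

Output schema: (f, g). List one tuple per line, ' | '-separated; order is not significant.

Subexpression sizes:
  S → 6
  γ[f; SUM(e)→g](S) → 5
  σ[g>2](γ[f; SUM(e)→g](S)) → 4

== RESULT ==
f | g
2 | 7
4 | 13
6 | 4
8 | 9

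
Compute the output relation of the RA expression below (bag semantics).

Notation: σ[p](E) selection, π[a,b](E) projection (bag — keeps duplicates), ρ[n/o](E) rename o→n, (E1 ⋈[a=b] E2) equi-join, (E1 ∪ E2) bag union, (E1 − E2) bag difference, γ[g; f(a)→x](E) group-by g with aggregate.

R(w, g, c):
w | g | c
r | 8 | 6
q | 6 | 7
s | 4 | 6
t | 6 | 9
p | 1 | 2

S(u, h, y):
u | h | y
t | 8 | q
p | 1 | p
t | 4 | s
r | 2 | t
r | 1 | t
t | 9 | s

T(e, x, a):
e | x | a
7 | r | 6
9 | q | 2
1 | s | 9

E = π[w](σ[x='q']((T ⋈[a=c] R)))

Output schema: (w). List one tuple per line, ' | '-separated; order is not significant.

Per-node cardinality:
  T → 3
  R → 5
  (T ⋈[a=c] R) → 4
  σ[x='q']((T ⋈[a=c] R)) → 1
  π[w](σ[x='q']((T ⋈[a=c] R))) → 1

== RESULT ==
w
p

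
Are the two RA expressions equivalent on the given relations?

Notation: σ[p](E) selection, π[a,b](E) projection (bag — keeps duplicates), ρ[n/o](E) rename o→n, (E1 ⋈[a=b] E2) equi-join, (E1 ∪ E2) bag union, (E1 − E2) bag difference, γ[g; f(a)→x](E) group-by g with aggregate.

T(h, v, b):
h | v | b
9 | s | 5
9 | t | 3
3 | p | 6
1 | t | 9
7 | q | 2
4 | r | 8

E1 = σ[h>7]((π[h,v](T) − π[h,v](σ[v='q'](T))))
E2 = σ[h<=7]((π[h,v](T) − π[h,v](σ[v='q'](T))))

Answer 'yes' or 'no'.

E1 stepwise |·|:
  T → 6
  π[h,v](T) → 6
  T → 6
  σ[v='q'](T) → 1
  π[h,v](σ[v='q'](T)) → 1
  (π[h,v](T) − π[h,v](σ[v='q'](T))) → 5
  σ[h>7]((π[h,v](T) − π[h,v](σ[v='q'](T)))) → 2
E2 stepwise |·|:
  T → 6
  π[h,v](T) → 6
  T → 6
  σ[v='q'](T) → 1
  π[h,v](σ[v='q'](T)) → 1
  (π[h,v](T) − π[h,v](σ[v='q'](T))) → 5
  σ[h<=7]((π[h,v](T) − π[h,v](σ[v='q'](T)))) → 3

E1 result:
h | v
9 | s
9 | t
E2 result:
h | v
1 | t
3 | p
4 | r
Witness: (9, 's') appears 1× in E1 but 0× in E2.

no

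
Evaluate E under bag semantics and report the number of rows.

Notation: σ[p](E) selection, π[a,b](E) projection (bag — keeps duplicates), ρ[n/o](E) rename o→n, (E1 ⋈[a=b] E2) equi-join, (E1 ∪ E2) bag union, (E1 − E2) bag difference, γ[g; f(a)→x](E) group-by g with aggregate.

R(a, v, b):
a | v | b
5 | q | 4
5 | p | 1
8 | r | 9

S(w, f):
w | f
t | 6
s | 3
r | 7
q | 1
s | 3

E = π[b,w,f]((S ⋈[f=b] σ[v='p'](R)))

Stepwise |·|:
  S → 5
  R → 3
  σ[v='p'](R) → 1
  (S ⋈[f=b] σ[v='p'](R)) → 1
  π[b,w,f]((S ⋈[f=b] σ[v='p'](R))) → 1

|E| = 1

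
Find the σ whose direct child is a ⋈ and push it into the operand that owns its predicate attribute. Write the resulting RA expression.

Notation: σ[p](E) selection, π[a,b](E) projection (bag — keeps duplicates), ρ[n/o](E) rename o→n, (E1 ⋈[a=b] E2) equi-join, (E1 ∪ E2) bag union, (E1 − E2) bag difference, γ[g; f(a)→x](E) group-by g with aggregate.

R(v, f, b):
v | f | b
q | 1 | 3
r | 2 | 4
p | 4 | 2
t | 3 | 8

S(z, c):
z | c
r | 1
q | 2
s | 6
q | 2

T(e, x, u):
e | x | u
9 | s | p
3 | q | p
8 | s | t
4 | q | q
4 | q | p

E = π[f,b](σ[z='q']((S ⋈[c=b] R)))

σ filters on z, owned by the left side.
E' = π[f,b]((σ[z='q'](S) ⋈[c=b] R))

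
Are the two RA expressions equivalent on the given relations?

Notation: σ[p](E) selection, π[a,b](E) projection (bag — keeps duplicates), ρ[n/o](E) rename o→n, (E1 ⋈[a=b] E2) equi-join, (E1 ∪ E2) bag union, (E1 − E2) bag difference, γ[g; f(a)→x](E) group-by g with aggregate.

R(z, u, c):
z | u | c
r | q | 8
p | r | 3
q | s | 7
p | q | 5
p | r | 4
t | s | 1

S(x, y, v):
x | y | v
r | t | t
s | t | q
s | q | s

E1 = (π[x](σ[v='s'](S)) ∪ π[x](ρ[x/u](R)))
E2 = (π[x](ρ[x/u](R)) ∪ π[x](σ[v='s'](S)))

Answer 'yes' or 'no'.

E1 per-node cardinality:
  S → 3
  σ[v='s'](S) → 1
  π[x](σ[v='s'](S)) → 1
  R → 6
  ρ[x/u](R) → 6
  π[x](ρ[x/u](R)) → 6
  (π[x](σ[v='s'](S)) ∪ π[x](ρ[x/u](R))) → 7
E2 per-node cardinality:
  R → 6
  ρ[x/u](R) → 6
  π[x](ρ[x/u](R)) → 6
  S → 3
  σ[v='s'](S) → 1
  π[x](σ[v='s'](S)) → 1
  (π[x](ρ[x/u](R)) ∪ π[x](σ[v='s'](S))) → 7

E1 and E2 produce the same multiset:
x
q
q
r
r
s
s
s

yes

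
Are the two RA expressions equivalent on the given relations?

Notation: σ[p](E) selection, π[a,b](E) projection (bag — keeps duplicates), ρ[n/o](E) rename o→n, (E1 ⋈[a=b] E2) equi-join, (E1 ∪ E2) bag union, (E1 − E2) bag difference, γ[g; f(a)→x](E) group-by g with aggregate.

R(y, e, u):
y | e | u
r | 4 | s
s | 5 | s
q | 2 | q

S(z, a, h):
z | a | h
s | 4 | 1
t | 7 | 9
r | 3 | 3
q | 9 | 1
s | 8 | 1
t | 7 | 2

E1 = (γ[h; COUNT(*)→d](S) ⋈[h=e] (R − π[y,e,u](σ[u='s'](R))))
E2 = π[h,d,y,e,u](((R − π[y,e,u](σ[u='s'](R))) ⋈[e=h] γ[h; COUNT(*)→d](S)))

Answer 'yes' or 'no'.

E1 row counts bottom-up:
  S → 6
  γ[h; COUNT(*)→d](S) → 4
  R → 3
  R → 3
  σ[u='s'](R) → 2
  π[y,e,u](σ[u='s'](R)) → 2
  (R − π[y,e,u](σ[u='s'](R))) → 1
  (γ[h; COUNT(*)→d](S) ⋈[h=e] (R − π[y,e,u](σ[u='s'](R)))) → 1
E2 row counts bottom-up:
  R → 3
  R → 3
  σ[u='s'](R) → 2
  π[y,e,u](σ[u='s'](R)) → 2
  (R − π[y,e,u](σ[u='s'](R))) → 1
  S → 6
  γ[h; COUNT(*)→d](S) → 4
  ((R − π[y,e,u](σ[u='s'](R))) ⋈[e=h] γ[h; COUNT(*)→d](S)) → 1
  π[h,d,y,e,u](((R − π[y,e,u](σ[u='s'](R))) ⋈[e=h] γ[h; COUNT(*)→d](S))) → 1

E1 and E2 produce the same multiset:
h | d | y | e | u
2 | 1 | q | 2 | q

yes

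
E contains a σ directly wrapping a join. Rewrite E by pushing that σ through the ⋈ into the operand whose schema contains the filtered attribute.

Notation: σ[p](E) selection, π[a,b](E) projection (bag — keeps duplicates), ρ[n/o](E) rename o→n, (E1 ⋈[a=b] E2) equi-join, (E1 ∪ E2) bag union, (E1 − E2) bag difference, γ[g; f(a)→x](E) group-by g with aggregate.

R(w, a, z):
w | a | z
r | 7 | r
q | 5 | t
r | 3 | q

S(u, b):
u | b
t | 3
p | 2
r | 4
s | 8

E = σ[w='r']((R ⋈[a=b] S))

σ filters on w, owned by the left side.
E' = (σ[w='r'](R) ⋈[a=b] S)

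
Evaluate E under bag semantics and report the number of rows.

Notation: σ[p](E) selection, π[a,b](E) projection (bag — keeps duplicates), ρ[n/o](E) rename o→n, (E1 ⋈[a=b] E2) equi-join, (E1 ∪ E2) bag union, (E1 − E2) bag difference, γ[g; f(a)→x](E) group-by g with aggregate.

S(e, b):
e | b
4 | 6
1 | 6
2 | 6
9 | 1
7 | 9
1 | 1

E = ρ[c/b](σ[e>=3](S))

Stepwise |·|:
  S → 6
  σ[e>=3](S) → 3
  ρ[c/b](σ[e>=3](S)) → 3

|E| = 3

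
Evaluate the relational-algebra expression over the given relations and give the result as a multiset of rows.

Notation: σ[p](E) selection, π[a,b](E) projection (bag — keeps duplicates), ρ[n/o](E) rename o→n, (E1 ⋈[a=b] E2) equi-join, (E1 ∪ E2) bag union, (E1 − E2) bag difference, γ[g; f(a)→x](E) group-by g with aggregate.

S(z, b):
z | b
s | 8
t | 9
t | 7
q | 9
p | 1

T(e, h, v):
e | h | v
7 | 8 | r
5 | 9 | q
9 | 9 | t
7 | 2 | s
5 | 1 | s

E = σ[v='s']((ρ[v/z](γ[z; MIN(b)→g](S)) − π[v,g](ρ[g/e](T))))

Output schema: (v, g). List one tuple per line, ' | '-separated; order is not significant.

Row counts bottom-up:
  S → 5
  γ[z; MIN(b)→g](S) → 4
  ρ[v/z](γ[z; MIN(b)→g](S)) → 4
  T → 5
  ρ[g/e](T) → 5
  π[v,g](ρ[g/e](T)) → 5
  (ρ[v/z](γ[z; MIN(b)→g](S)) − π[v,g](ρ[g/e](T))) → 4
  σ[v='s']((ρ[v/z](γ[z; MIN(b)→g](S)) − π[v,g](ρ[g/e](T)))) → 1

== RESULT ==
v | g
s | 8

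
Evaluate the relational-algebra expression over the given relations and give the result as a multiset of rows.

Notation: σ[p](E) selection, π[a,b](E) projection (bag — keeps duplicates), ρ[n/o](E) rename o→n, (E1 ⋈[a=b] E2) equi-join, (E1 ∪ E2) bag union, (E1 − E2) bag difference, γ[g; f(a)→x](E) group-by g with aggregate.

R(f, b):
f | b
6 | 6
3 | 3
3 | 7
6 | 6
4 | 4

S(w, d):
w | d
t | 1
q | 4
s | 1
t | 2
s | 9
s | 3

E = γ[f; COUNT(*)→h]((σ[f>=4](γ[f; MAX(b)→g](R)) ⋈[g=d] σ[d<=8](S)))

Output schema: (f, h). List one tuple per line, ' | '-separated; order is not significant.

Per-node cardinality:
  R → 5
  γ[f; MAX(b)→g](R) → 3
  σ[f>=4](γ[f; MAX(b)→g](R)) → 2
  S → 6
  σ[d<=8](S) → 5
  (σ[f>=4](γ[f; MAX(b)→g](R)) ⋈[g=d] σ[d<=8](S)) → 1
  γ[f; COUNT(*)→h]((σ[f>=4](γ[f; MAX(b)→g](R)) ⋈[g=d] σ[d<=8](S))) → 1

== RESULT ==
f | h
4 | 1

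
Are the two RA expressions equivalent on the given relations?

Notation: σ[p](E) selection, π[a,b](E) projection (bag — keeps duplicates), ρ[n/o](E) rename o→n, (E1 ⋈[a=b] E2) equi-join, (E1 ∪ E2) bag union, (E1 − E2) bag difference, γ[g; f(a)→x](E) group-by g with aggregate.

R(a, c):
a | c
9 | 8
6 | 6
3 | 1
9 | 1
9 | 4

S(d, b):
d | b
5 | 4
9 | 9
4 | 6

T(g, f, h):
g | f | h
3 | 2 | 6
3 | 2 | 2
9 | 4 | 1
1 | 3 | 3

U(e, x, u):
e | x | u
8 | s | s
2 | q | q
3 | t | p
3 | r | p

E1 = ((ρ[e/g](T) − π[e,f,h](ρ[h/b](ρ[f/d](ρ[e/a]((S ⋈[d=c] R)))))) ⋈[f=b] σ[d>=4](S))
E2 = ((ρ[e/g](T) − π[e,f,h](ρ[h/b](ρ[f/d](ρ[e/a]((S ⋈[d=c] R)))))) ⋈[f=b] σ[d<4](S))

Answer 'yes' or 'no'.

E1 per-node cardinality:
  T → 4
  ρ[e/g](T) → 4
  S → 3
  R → 5
  (S ⋈[d=c] R) → 1
  ρ[e/a]((S ⋈[d=c] R)) → 1
  ρ[f/d](ρ[e/a]((S ⋈[d=c] R))) → 1
  ρ[h/b](ρ[f/d](ρ[e/a]((S ⋈[d=c] R)))) → 1
  π[e,f,h](ρ[h/b](ρ[f/d](ρ[e/a]((S ⋈[d=c] R))))) → 1
  (ρ[e/g](T) − π[e,f,h](ρ[h/b](ρ[f/d](ρ[e/a]((S ⋈[d=c] R)))))) → 4
  S → 3
  σ[d>=4](S) → 3
  ((ρ[e/g](T) − π[e,f,h](ρ[h/b](ρ[f/d](ρ[e/a]((S ⋈[d=c] R)))))) ⋈[f=b] σ[d>=4](S)) → 1
E2 per-node cardinality:
  T → 4
  ρ[e/g](T) → 4
  S → 3
  R → 5
  (S ⋈[d=c] R) → 1
  ρ[e/a]((S ⋈[d=c] R)) → 1
  ρ[f/d](ρ[e/a]((S ⋈[d=c] R))) → 1
  ρ[h/b](ρ[f/d](ρ[e/a]((S ⋈[d=c] R)))) → 1
  π[e,f,h](ρ[h/b](ρ[f/d](ρ[e/a]((S ⋈[d=c] R))))) → 1
  (ρ[e/g](T) − π[e,f,h](ρ[h/b](ρ[f/d](ρ[e/a]((S ⋈[d=c] R)))))) → 4
  S → 3
  σ[d<4](S) → 0
  ((ρ[e/g](T) − π[e,f,h](ρ[h/b](ρ[f/d](ρ[e/a]((S ⋈[d=c] R)))))) ⋈[f=b] σ[d<4](S)) → 0

E1 result:
e | f | h | d | b
9 | 4 | 1 | 5 | 4
E2 result:
e | f | h | d | b
(0 rows)
Witness: (9, 4, 1, 5, 4) appears 1× in E1 but 0× in E2.

no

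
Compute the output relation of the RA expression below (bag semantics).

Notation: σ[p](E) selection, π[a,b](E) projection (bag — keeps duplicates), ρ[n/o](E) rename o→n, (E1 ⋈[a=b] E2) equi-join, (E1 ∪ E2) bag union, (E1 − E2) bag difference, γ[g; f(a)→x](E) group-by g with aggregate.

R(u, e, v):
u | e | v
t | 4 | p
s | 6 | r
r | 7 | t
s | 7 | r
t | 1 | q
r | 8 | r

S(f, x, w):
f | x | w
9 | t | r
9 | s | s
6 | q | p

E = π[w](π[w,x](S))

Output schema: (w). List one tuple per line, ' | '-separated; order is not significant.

Per-node cardinality:
  S → 3
  π[w,x](S) → 3
  π[w](π[w,x](S)) → 3

== RESULT ==
w
p
r
s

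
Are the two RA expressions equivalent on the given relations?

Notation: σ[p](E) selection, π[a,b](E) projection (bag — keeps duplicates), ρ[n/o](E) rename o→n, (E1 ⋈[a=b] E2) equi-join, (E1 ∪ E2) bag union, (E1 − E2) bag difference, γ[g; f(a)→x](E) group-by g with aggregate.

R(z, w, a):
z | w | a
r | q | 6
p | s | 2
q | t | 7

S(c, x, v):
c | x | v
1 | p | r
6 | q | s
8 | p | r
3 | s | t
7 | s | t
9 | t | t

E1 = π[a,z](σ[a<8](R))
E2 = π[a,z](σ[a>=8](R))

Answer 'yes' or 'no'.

E1 per-node cardinality:
  R → 3
  σ[a<8](R) → 3
  π[a,z](σ[a<8](R)) → 3
E2 per-node cardinality:
  R → 3
  σ[a>=8](R) → 0
  π[a,z](σ[a>=8](R)) → 0

E1 result:
a | z
2 | p
6 | r
7 | q
E2 result:
a | z
(0 rows)
Witness: (2, 'p') appears 1× in E1 but 0× in E2.

no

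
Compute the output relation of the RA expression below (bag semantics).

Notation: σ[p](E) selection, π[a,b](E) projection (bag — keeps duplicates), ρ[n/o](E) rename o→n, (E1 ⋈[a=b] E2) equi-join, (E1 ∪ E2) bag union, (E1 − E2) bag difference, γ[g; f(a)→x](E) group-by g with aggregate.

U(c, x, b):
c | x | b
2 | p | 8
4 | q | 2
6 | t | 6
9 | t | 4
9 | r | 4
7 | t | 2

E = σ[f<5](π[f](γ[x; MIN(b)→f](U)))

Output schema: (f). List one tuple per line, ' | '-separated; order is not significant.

Per-node cardinality:
  U → 6
  γ[x; MIN(b)→f](U) → 4
  π[f](γ[x; MIN(b)→f](U)) → 4
  σ[f<5](π[f](γ[x; MIN(b)→f](U))) → 3

== RESULT ==
f
2
2
4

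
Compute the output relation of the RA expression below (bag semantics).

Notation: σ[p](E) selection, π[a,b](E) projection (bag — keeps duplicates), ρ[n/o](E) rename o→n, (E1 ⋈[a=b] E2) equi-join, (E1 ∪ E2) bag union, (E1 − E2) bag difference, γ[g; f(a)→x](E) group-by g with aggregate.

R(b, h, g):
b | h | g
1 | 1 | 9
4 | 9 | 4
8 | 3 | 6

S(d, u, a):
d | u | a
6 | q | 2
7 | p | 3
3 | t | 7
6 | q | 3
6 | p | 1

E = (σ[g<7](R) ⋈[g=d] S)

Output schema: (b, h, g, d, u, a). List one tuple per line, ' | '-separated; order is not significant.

Subexpression sizes:
  R → 3
  σ[g<7](R) → 2
  S → 5
  (σ[g<7](R) ⋈[g=d] S) → 3

== RESULT ==
b | h | g | d | u | a
8 | 3 | 6 | 6 | p | 1
8 | 3 | 6 | 6 | q | 2
8 | 3 | 6 | 6 | q | 3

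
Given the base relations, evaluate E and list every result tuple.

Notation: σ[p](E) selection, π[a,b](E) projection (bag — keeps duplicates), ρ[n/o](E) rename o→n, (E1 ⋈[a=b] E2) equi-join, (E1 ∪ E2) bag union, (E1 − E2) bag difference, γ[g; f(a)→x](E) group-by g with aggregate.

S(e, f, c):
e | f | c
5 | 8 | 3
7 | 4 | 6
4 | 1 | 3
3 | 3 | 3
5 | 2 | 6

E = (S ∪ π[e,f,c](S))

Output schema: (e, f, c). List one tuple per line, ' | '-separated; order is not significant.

Row counts bottom-up:
  S → 5
  S → 5
  π[e,f,c](S) → 5
  (S ∪ π[e,f,c](S)) → 10

== RESULT ==
e | f | c
3 | 3 | 3
3 | 3 | 3
4 | 1 | 3
4 | 1 | 3
5 | 2 | 6
5 | 2 | 6
5 | 8 | 3
5 | 8 | 3
7 | 4 | 6
7 | 4 | 6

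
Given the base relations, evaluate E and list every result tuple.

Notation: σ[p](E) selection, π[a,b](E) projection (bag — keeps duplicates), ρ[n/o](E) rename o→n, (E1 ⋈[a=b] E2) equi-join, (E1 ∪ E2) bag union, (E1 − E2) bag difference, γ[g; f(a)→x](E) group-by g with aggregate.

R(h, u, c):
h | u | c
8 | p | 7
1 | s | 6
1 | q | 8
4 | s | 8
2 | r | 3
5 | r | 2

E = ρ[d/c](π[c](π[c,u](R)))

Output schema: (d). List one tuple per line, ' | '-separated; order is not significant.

Per-node cardinality:
  R → 6
  π[c,u](R) → 6
  π[c](π[c,u](R)) → 6
  ρ[d/c](π[c](π[c,u](R))) → 6

== RESULT ==
d
2
3
6
7
8
8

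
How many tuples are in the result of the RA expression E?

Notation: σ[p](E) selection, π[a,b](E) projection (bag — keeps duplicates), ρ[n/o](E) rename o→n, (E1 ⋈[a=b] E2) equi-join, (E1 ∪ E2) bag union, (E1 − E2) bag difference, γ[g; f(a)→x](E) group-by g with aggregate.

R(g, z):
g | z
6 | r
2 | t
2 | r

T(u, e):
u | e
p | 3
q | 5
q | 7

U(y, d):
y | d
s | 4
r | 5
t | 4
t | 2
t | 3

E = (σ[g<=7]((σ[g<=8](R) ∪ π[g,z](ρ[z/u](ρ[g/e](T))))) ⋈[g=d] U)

Subexpression sizes:
  R → 3
  σ[g<=8](R) → 3
  T → 3
  ρ[g/e](T) → 3
  ρ[z/u](ρ[g/e](T)) → 3
  π[g,z](ρ[z/u](ρ[g/e](T))) → 3
  (σ[g<=8](R) ∪ π[g,z](ρ[z/u](ρ[g/e](T)))) → 6
  σ[g<=7]((σ[g<=8](R) ∪ π[g,z](ρ[z/u](ρ[g/e](T))))) → 6
  U → 5
  (σ[g<=7]((σ[g<=8](R) ∪ π[g,z](ρ[z/u](ρ[g/e](T))))) ⋈[g=d] U) → 4

|E| = 4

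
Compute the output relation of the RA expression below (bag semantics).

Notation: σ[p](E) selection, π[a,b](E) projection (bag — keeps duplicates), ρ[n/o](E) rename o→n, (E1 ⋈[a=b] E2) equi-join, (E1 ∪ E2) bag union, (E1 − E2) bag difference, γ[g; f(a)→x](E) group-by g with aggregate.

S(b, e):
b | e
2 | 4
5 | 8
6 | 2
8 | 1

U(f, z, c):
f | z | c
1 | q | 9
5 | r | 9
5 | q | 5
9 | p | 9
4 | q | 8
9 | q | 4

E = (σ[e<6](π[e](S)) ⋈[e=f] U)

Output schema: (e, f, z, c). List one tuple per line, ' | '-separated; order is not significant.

Subexpression sizes:
  S → 4
  π[e](S) → 4
  σ[e<6](π[e](S)) → 3
  U → 6
  (σ[e<6](π[e](S)) ⋈[e=f] U) → 2

== RESULT ==
e | f | z | c
1 | 1 | q | 9
4 | 4 | q | 8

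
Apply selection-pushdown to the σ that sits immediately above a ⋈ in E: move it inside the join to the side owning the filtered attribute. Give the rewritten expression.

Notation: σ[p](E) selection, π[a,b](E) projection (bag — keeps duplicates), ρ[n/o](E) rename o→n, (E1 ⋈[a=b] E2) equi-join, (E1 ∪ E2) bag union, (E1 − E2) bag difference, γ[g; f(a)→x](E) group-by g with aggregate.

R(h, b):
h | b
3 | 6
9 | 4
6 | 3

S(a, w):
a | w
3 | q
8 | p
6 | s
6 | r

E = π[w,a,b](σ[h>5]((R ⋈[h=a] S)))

σ filters on h, owned by the left side.
E' = π[w,a,b]((σ[h>5](R) ⋈[h=a] S))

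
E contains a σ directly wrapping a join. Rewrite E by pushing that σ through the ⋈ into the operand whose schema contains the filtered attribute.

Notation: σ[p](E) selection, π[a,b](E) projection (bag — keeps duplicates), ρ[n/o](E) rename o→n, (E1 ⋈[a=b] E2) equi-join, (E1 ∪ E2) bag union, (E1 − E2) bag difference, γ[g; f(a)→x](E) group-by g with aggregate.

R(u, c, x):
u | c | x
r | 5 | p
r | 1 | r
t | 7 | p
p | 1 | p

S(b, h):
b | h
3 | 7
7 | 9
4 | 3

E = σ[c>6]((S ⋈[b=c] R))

σ filters on c, owned by the right side.
E' = (S ⋈[b=c] σ[c>6](R))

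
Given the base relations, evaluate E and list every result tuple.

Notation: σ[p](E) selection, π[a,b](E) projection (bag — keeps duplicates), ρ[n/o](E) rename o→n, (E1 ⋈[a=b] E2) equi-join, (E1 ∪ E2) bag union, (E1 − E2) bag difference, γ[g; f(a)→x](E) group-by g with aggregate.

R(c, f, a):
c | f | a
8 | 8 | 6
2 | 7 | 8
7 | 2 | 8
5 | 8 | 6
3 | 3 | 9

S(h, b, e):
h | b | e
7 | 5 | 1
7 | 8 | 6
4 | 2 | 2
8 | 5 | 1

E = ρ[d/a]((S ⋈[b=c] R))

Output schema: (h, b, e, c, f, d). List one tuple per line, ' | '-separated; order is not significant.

Stepwise |·|:
  S → 4
  R → 5
  (S ⋈[b=c] R) → 4
  ρ[d/a]((S ⋈[b=c] R)) → 4

== RESULT ==
h | b | e | c | f | d
4 | 2 | 2 | 2 | 7 | 8
7 | 5 | 1 | 5 | 8 | 6
7 | 8 | 6 | 8 | 8 | 6
8 | 5 | 1 | 5 | 8 | 6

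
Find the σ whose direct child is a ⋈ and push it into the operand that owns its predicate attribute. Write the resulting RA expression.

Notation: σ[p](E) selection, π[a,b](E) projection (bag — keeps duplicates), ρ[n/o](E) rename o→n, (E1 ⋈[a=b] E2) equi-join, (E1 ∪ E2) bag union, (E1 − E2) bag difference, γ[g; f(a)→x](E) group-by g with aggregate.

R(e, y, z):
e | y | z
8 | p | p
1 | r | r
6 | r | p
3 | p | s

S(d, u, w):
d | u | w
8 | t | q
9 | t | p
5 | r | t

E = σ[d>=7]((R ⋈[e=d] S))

σ filters on d, owned by the right side.
E' = (R ⋈[e=d] σ[d>=7](S))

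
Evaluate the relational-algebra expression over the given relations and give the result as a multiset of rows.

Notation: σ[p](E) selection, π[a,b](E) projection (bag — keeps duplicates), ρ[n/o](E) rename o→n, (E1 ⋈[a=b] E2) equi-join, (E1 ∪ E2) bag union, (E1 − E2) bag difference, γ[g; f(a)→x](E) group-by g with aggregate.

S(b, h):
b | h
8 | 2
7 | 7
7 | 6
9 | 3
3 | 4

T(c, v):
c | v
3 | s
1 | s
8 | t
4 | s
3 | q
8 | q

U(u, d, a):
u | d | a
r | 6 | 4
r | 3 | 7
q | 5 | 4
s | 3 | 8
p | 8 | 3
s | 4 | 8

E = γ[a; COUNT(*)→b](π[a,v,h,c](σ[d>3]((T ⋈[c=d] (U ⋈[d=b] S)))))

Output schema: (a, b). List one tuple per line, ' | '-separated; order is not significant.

Stepwise |·|:
  T → 6
  U → 6
  S → 5
  (U ⋈[d=b] S) → 3
  (T ⋈[c=d] (U ⋈[d=b] S)) → 6
  σ[d>3]((T ⋈[c=d] (U ⋈[d=b] S))) → 2
  π[a,v,h,c](σ[d>3]((T ⋈[c=d] (U ⋈[d=b] S)))) → 2
  γ[a; COUNT(*)→b](π[a,v,h,c](σ[d>3]((T ⋈[c=d] (U ⋈[d=b] S))))) → 1

== RESULT ==
a | b
3 | 2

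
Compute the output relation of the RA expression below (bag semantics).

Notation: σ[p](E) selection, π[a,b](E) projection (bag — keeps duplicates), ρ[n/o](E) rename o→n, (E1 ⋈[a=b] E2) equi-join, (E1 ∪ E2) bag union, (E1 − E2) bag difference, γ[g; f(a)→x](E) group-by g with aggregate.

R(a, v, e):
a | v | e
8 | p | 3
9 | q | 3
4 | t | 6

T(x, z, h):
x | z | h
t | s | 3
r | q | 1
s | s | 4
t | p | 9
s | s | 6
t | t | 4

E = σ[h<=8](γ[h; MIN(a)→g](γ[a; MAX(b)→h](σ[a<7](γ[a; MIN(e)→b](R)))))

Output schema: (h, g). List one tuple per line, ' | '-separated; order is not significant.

Stepwise |·|:
  R → 3
  γ[a; MIN(e)→b](R) → 3
  σ[a<7](γ[a; MIN(e)→b](R)) → 1
  γ[a; MAX(b)→h](σ[a<7](γ[a; MIN(e)→b](R))) → 1
  γ[h; MIN(a)→g](γ[a; MAX(b)→h](σ[a<7](γ[a; MIN(e)→b](R)))) → 1
  σ[h<=8](γ[h; MIN(a)→g](γ[a; MAX(b)→h](σ[a<7](γ[a; MIN(e)→b](R))))) → 1

== RESULT ==
h | g
6 | 4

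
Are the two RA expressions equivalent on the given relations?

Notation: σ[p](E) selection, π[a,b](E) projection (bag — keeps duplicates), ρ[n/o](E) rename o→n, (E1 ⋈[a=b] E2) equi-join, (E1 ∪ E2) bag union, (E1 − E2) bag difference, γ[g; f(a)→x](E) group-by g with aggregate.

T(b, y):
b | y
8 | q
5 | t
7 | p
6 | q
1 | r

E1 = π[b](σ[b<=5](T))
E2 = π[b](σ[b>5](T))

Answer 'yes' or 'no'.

E1 stepwise |·|:
  T → 5
  σ[b<=5](T) → 2
  π[b](σ[b<=5](T)) → 2
E2 stepwise |·|:
  T → 5
  σ[b>5](T) → 3
  π[b](σ[b>5](T)) → 3

E1 result:
b
1
5
E2 result:
b
6
7
8
Witness: (6,) appears 0× in E1 but 1× in E2.

no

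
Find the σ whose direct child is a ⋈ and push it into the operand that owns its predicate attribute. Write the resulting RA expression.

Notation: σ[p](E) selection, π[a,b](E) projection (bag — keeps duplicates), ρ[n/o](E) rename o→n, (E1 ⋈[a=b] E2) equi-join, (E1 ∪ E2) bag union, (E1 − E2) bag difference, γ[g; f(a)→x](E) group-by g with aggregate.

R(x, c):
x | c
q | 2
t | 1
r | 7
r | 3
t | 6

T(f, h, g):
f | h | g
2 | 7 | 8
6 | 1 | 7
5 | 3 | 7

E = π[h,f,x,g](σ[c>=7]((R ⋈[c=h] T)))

σ filters on c, owned by the left side.
E' = π[h,f,x,g]((σ[c>=7](R) ⋈[c=h] T))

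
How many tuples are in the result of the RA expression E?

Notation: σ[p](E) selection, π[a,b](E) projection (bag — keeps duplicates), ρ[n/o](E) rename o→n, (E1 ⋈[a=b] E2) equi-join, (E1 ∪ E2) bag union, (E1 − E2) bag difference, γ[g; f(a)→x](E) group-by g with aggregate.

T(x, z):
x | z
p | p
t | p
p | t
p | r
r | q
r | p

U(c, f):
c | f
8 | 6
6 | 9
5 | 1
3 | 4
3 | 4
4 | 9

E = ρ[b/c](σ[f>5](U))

Stepwise |·|:
  U → 6
  σ[f>5](U) → 3
  ρ[b/c](σ[f>5](U)) → 3

|E| = 3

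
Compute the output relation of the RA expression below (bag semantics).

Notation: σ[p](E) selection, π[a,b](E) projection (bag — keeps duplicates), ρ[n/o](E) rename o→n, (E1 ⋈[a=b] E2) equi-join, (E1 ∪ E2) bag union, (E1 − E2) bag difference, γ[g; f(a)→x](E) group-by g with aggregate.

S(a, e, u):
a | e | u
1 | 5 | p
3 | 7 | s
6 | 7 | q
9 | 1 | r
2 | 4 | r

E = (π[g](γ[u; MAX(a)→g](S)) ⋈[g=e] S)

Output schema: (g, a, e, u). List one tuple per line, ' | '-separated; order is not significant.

Stepwise |·|:
  S → 5
  γ[u; MAX(a)→g](S) → 4
  π[g](γ[u; MAX(a)→g](S)) → 4
  S → 5
  (π[g](γ[u; MAX(a)→g](S)) ⋈[g=e] S) → 1

== RESULT ==
g | a | e | u
1 | 9 | 1 | r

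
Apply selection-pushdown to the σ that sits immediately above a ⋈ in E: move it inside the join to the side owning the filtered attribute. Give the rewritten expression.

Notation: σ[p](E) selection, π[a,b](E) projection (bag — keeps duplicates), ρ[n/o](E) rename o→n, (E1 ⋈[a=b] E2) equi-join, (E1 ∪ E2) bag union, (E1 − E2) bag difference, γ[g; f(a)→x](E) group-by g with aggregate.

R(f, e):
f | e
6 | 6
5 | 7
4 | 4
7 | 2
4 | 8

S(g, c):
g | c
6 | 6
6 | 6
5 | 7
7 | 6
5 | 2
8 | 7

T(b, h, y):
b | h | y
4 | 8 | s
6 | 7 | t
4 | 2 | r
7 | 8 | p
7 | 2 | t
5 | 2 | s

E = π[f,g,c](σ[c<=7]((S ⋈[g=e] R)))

σ filters on c, owned by the left side.
E' = π[f,g,c]((σ[c<=7](S) ⋈[g=e] R))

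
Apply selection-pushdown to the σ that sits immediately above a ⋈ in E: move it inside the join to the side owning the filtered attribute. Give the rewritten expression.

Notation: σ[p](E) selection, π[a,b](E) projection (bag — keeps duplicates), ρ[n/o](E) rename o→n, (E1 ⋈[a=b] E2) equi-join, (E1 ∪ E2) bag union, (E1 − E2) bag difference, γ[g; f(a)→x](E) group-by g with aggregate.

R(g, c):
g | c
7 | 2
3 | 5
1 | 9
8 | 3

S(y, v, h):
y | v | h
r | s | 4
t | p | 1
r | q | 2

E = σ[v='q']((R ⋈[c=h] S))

σ filters on v, owned by the right side.
E' = (R ⋈[c=h] σ[v='q'](S))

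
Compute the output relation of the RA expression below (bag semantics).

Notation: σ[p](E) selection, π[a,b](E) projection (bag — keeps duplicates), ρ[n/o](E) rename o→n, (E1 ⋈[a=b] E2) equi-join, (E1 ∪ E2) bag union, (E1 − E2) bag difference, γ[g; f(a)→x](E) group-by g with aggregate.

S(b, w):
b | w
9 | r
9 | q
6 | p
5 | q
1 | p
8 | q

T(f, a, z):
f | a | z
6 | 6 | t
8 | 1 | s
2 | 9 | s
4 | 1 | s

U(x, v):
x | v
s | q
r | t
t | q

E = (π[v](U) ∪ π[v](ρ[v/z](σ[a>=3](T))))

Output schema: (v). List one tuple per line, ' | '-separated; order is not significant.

Subexpression sizes:
  U → 3
  π[v](U) → 3
  T → 4
  σ[a>=3](T) → 2
  ρ[v/z](σ[a>=3](T)) → 2
  π[v](ρ[v/z](σ[a>=3](T))) → 2
  (π[v](U) ∪ π[v](ρ[v/z](σ[a>=3](T)))) → 5

== RESULT ==
v
q
q
s
t
t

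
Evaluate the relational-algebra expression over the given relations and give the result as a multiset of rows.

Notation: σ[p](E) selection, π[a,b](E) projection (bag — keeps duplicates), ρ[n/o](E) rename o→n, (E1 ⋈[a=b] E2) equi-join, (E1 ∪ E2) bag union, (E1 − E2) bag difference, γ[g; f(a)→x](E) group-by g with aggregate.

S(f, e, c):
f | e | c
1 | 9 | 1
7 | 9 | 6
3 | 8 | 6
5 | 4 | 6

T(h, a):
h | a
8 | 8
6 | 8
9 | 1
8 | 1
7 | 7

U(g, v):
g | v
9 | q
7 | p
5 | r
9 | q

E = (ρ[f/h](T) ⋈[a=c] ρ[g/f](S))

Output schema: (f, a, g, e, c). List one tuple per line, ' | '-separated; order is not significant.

Per-node cardinality:
  T → 5
  ρ[f/h](T) → 5
  S → 4
  ρ[g/f](S) → 4
  (ρ[f/h](T) ⋈[a=c] ρ[g/f](S)) → 2

== RESULT ==
f | a | g | e | c
8 | 1 | 1 | 9 | 1
9 | 1 | 1 | 9 | 1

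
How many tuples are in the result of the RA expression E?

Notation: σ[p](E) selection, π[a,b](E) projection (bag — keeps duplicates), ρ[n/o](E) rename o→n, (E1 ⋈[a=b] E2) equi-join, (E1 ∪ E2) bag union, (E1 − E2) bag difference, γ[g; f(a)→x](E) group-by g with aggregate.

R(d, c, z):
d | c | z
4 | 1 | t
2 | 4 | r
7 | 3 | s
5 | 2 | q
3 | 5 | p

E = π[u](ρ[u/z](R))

Stepwise |·|:
  R → 5
  ρ[u/z](R) → 5
  π[u](ρ[u/z](R)) → 5

|E| = 5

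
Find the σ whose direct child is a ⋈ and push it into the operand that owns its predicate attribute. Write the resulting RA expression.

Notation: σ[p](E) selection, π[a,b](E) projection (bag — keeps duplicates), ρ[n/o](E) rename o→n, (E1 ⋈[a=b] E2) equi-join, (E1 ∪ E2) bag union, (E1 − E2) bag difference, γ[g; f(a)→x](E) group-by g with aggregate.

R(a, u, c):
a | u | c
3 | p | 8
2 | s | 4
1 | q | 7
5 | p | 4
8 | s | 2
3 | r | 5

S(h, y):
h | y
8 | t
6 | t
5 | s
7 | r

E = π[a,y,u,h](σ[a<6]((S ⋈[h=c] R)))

σ filters on a, owned by the right side.
E' = π[a,y,u,h]((S ⋈[h=c] σ[a<6](R)))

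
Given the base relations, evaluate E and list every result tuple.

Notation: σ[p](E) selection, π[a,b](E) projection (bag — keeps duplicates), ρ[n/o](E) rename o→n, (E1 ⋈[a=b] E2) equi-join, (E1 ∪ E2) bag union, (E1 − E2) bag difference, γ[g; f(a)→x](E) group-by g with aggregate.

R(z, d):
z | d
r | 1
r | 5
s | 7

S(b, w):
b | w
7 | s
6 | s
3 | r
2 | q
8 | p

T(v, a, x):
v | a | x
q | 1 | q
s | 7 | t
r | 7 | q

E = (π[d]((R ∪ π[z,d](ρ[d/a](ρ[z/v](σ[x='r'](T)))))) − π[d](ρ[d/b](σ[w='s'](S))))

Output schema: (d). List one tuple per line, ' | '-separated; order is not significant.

Row counts bottom-up:
  R → 3
  T → 3
  σ[x='r'](T) → 0
  ρ[z/v](σ[x='r'](T)) → 0
  ρ[d/a](ρ[z/v](σ[x='r'](T))) → 0
  π[z,d](ρ[d/a](ρ[z/v](σ[x='r'](T)))) → 0
  (R ∪ π[z,d](ρ[d/a](ρ[z/v](σ[x='r'](T))))) → 3
  π[d]((R ∪ π[z,d](ρ[d/a](ρ[z/v](σ[x='r'](T)))))) → 3
  S → 5
  σ[w='s'](S) → 2
  ρ[d/b](σ[w='s'](S)) → 2
  π[d](ρ[d/b](σ[w='s'](S))) → 2
  (π[d]((R ∪ π[z,d](ρ[d/a](ρ[z/v](σ[x='r'](T)))))) − π[d](ρ[d/b](σ[w='s'](S)))) → 2

== RESULT ==
d
1
5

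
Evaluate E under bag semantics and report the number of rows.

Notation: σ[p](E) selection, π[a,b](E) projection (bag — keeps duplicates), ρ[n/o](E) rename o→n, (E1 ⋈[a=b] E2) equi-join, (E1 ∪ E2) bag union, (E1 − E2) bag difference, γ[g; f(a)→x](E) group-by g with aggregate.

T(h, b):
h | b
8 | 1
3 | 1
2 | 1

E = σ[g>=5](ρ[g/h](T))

Subexpression sizes:
  T → 3
  ρ[g/h](T) → 3
  σ[g>=5](ρ[g/h](T)) → 1

|E| = 1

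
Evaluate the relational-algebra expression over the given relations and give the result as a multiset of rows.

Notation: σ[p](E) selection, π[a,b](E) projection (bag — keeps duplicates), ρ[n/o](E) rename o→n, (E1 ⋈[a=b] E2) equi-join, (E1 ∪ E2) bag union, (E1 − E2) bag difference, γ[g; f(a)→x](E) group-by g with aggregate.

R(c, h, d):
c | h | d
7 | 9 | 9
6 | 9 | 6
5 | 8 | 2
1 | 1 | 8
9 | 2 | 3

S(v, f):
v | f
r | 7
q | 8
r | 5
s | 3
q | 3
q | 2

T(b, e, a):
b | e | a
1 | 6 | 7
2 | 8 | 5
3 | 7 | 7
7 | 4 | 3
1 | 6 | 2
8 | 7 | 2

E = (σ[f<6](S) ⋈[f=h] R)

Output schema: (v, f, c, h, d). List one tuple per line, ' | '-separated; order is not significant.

Stepwise |·|:
  S → 6
  σ[f<6](S) → 4
  R → 5
  (σ[f<6](S) ⋈[f=h] R) → 1

== RESULT ==
v | f | c | h | d
q | 2 | 9 | 2 | 3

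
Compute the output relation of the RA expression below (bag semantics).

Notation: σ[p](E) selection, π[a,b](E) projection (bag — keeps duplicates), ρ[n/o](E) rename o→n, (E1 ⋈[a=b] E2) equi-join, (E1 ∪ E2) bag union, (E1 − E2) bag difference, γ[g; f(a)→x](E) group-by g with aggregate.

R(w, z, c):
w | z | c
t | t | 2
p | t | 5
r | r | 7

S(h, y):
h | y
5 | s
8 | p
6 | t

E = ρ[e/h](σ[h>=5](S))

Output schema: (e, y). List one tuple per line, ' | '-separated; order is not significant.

Stepwise |·|:
  S → 3
  σ[h>=5](S) → 3
  ρ[e/h](σ[h>=5](S)) → 3

== RESULT ==
e | y
5 | s
6 | t
8 | p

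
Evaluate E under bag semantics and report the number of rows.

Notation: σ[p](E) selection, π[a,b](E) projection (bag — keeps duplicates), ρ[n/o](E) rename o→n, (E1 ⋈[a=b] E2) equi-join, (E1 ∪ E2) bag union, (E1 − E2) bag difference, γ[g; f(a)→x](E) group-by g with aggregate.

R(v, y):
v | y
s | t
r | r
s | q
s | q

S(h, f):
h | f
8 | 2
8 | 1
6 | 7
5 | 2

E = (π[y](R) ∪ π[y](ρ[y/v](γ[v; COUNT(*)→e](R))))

Per-node cardinality:
  R → 4
  π[y](R) → 4
  R → 4
  γ[v; COUNT(*)→e](R) → 2
  ρ[y/v](γ[v; COUNT(*)→e](R)) → 2
  π[y](ρ[y/v](γ[v; COUNT(*)→e](R))) → 2
  (π[y](R) ∪ π[y](ρ[y/v](γ[v; COUNT(*)→e](R)))) → 6

|E| = 6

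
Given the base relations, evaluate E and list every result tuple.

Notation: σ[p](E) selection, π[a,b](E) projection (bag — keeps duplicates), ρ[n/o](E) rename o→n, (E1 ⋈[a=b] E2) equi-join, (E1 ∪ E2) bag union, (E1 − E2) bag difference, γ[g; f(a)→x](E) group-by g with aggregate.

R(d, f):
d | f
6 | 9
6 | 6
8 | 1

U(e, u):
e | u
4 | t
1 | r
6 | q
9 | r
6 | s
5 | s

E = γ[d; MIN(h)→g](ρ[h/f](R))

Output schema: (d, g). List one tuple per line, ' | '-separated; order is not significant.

Stepwise |·|:
  R → 3
  ρ[h/f](R) → 3
  γ[d; MIN(h)→g](ρ[h/f](R)) → 2

== RESULT ==
d | g
6 | 6
8 | 1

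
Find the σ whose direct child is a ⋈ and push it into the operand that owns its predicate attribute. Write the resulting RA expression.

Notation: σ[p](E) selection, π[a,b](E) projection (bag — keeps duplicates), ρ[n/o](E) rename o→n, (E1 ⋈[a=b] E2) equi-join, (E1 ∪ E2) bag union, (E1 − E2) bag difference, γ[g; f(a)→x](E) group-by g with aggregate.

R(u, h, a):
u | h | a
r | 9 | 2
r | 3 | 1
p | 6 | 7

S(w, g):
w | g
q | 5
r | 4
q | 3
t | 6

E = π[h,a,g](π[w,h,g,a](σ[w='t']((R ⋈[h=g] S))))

σ filters on w, owned by the right side.
E' = π[h,a,g](π[w,h,g,a]((R ⋈[h=g] σ[w='t'](S))))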